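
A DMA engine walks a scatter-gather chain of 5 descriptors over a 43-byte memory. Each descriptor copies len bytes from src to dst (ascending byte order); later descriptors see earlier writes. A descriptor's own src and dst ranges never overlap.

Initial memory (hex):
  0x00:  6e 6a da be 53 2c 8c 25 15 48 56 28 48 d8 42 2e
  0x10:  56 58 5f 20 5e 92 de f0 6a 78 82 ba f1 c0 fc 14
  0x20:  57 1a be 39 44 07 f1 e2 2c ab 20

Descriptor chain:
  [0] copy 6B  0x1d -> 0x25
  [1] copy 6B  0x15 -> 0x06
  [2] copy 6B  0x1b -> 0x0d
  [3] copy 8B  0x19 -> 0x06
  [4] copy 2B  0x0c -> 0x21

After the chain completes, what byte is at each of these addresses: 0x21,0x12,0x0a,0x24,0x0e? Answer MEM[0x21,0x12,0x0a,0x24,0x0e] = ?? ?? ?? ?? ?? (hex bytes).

  after D0: wrote 6B at 0x25 = c0fc14571abe
  after D1: wrote 6B at 0x06 = 92def06a7882
  after D2: wrote 6B at 0x0d = baf1c0fc1457
  after D3: wrote 8B at 0x06 = 7882baf1c0fc1457
  after D4: wrote 2B at 0x21 = 1457
query mem[0x21]=0x14, mem[0x12]=0x57, mem[0x0a]=0xc0, mem[0x24]=0x44, mem[0x0e]=0xf1

MEM[0x21,0x12,0x0a,0x24,0x0e] = 14 57 c0 44 f1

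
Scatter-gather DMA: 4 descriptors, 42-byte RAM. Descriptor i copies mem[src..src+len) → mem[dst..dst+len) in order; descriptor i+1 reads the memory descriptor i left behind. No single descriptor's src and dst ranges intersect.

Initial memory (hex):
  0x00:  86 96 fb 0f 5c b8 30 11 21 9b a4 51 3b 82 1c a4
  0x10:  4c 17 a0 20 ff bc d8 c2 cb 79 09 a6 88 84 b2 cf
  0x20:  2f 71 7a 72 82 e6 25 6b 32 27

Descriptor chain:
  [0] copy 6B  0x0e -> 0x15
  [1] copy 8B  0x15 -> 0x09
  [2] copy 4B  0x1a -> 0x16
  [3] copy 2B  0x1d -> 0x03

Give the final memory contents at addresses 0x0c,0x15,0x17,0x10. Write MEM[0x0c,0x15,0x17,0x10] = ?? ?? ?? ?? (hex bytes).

MEM[0x0c,0x15,0x17,0x10] = 17 1c a6 88

  after D0: wrote 6B at 0x15 = 1ca44c17a020
  after D1: wrote 8B at 0x09 = 1ca44c17a020a688
  after D2: wrote 4B at 0x16 = 20a68884
  after D3: wrote 2B at 0x03 = 84b2
query mem[0x0c]=0x17, mem[0x15]=0x1c, mem[0x17]=0xa6, mem[0x10]=0x88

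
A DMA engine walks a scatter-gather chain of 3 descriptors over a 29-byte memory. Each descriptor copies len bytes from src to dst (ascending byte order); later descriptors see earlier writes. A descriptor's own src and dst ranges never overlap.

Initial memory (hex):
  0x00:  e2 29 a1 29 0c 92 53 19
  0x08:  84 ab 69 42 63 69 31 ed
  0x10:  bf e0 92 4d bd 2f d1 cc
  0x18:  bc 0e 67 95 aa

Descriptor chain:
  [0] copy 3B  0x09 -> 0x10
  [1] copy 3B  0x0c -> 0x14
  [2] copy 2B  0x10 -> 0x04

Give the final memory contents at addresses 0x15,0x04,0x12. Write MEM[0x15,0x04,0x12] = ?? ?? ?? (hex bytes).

MEM[0x15,0x04,0x12] = 69 ab 42

  after D0: wrote 3B at 0x10 = ab6942
  after D1: wrote 3B at 0x14 = 636931
  after D2: wrote 2B at 0x04 = ab69
query mem[0x15]=0x69, mem[0x04]=0xab, mem[0x12]=0x42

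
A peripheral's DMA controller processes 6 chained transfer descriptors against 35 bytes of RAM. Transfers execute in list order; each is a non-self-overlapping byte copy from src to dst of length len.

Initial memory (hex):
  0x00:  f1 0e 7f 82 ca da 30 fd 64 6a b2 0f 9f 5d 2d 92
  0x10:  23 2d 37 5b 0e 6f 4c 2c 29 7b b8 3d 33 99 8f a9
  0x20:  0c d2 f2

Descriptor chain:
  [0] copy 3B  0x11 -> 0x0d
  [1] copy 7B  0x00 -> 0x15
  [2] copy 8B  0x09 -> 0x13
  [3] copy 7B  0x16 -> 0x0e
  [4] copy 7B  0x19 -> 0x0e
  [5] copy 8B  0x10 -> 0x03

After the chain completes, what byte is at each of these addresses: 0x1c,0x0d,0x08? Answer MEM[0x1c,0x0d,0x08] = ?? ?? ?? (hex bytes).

MEM[0x1c,0x0d,0x08] = 33 2d 0f

D0: mem[0x0d..0x0f] <- [2d 37 5b]
D1: mem[0x15..0x1b] <- [f1 0e 7f 82 ca da 30]
D2: mem[0x13..0x1a] <- [6a b2 0f 9f 2d 37 5b 23]
D3: mem[0x0e..0x14] <- [9f 2d 37 5b 23 30 33]
D4: mem[0x0e..0x14] <- [5b 23 30 33 99 8f a9]
D5: mem[0x03..0x0a] <- [30 33 99 8f a9 0f 9f 2d]
query mem[0x1c]=0x33, mem[0x0d]=0x2d, mem[0x08]=0x0f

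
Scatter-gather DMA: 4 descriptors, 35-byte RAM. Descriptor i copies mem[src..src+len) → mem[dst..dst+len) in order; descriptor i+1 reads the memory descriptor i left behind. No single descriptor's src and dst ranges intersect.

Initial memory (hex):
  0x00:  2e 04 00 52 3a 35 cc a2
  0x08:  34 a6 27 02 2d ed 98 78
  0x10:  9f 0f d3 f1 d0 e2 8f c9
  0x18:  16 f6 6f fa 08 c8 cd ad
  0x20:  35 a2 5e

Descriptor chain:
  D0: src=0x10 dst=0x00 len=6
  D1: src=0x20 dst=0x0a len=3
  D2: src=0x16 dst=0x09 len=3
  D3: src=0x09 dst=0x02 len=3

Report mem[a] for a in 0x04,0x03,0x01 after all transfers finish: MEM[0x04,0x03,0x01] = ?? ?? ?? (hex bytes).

  after D0: wrote 6B at 0x00 = 9f0fd3f1d0e2
  after D1: wrote 3B at 0x0a = 35a25e
  after D2: wrote 3B at 0x09 = 8fc916
  after D3: wrote 3B at 0x02 = 8fc916
query mem[0x04]=0x16, mem[0x03]=0xc9, mem[0x01]=0x0f

MEM[0x04,0x03,0x01] = 16 c9 0f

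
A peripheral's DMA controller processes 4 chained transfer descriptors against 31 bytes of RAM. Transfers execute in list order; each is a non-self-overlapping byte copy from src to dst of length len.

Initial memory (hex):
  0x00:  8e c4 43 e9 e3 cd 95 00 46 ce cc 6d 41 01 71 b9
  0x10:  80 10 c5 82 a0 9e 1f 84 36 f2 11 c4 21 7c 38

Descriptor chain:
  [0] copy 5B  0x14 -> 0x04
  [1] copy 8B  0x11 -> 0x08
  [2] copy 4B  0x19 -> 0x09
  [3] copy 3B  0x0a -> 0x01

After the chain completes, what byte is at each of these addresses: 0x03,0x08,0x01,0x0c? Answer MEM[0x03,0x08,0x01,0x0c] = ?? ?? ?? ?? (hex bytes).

MEM[0x03,0x08,0x01,0x0c] = 21 10 11 21

D0: mem[0x04..0x08] <- [a0 9e 1f 84 36]
D1: mem[0x08..0x0f] <- [10 c5 82 a0 9e 1f 84 36]
D2: mem[0x09..0x0c] <- [f2 11 c4 21]
D3: mem[0x01..0x03] <- [11 c4 21]
query mem[0x03]=0x21, mem[0x08]=0x10, mem[0x01]=0x11, mem[0x0c]=0x21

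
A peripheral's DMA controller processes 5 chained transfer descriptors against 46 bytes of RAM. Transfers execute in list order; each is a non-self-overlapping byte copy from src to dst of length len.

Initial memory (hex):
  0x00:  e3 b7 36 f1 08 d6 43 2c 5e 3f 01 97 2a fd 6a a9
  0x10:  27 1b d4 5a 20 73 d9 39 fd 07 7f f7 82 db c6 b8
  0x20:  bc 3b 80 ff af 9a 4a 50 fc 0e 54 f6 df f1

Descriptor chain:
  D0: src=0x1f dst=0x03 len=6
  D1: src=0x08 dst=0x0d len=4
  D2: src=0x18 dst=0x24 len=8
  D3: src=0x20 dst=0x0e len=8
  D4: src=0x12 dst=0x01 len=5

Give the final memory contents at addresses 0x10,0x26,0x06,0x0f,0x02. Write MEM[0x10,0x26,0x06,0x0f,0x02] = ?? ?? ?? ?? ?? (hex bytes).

MEM[0x10,0x26,0x06,0x0f,0x02] = 80 7f 80 3b 07

D0: mem[0x03..0x08] <- [b8 bc 3b 80 ff af]
D1: mem[0x0d..0x10] <- [af 3f 01 97]
D2: mem[0x24..0x2b] <- [fd 07 7f f7 82 db c6 b8]
D3: mem[0x0e..0x15] <- [bc 3b 80 ff fd 07 7f f7]
D4: mem[0x01..0x05] <- [fd 07 7f f7 d9]
query mem[0x10]=0x80, mem[0x26]=0x7f, mem[0x06]=0x80, mem[0x0f]=0x3b, mem[0x02]=0x07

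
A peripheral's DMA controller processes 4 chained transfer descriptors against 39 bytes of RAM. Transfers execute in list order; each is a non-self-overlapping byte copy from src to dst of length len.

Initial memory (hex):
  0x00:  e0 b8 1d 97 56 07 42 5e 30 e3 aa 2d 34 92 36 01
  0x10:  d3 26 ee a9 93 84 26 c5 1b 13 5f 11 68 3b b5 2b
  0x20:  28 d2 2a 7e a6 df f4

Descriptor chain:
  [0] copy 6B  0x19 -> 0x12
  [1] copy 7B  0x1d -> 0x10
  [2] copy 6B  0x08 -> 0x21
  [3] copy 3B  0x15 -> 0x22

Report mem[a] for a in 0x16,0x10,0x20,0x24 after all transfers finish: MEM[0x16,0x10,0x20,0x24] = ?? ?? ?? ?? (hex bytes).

MEM[0x16,0x10,0x20,0x24] = 7e 3b 28 b5

#0 dst[0x12+6] := {0x13,0x5f,0x11,0x68,0x3b,0xb5}
#1 dst[0x10+7] := {0x3b,0xb5,0x2b,0x28,0xd2,0x2a,0x7e}
#2 dst[0x21+6] := {0x30,0xe3,0xaa,0x2d,0x34,0x92}
#3 dst[0x22+3] := {0x2a,0x7e,0xb5}
query mem[0x16]=0x7e, mem[0x10]=0x3b, mem[0x20]=0x28, mem[0x24]=0xb5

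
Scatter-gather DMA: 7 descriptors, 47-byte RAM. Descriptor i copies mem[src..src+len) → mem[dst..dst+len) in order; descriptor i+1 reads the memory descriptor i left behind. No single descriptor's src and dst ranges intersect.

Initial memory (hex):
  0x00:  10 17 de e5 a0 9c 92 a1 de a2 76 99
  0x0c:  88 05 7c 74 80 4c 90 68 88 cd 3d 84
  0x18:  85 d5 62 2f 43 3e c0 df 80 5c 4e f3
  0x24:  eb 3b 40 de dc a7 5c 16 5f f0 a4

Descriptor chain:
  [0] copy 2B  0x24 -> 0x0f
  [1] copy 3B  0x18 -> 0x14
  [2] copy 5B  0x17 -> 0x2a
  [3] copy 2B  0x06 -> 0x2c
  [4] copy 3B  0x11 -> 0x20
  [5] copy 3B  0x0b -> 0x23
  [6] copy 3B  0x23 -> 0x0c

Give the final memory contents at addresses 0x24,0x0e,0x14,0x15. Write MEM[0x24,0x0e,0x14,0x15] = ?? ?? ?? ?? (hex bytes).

MEM[0x24,0x0e,0x14,0x15] = 88 05 85 d5

#0 dst[0x0f+2] := {0xeb,0x3b}
#1 dst[0x14+3] := {0x85,0xd5,0x62}
#2 dst[0x2a+5] := {0x84,0x85,0xd5,0x62,0x2f}
#3 dst[0x2c+2] := {0x92,0xa1}
#4 dst[0x20+3] := {0x4c,0x90,0x68}
#5 dst[0x23+3] := {0x99,0x88,0x05}
#6 dst[0x0c+3] := {0x99,0x88,0x05}
query mem[0x24]=0x88, mem[0x0e]=0x05, mem[0x14]=0x85, mem[0x15]=0xd5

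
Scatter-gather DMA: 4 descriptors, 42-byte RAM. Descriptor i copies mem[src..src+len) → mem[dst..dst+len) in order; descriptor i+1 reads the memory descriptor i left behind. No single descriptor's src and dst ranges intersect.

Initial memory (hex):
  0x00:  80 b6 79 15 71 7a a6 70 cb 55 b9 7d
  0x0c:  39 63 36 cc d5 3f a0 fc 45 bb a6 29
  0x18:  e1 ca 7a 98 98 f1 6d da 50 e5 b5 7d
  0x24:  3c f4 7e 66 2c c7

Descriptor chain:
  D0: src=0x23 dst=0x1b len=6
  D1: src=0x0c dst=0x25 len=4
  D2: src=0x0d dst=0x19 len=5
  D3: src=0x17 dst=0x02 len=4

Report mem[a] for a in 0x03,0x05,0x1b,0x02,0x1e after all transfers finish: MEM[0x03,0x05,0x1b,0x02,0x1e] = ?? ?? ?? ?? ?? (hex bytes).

MEM[0x03,0x05,0x1b,0x02,0x1e] = e1 36 cc 29 7e

D0: mem[0x1b..0x20] <- [7d 3c f4 7e 66 2c]
D1: mem[0x25..0x28] <- [39 63 36 cc]
D2: mem[0x19..0x1d] <- [63 36 cc d5 3f]
D3: mem[0x02..0x05] <- [29 e1 63 36]
query mem[0x03]=0xe1, mem[0x05]=0x36, mem[0x1b]=0xcc, mem[0x02]=0x29, mem[0x1e]=0x7e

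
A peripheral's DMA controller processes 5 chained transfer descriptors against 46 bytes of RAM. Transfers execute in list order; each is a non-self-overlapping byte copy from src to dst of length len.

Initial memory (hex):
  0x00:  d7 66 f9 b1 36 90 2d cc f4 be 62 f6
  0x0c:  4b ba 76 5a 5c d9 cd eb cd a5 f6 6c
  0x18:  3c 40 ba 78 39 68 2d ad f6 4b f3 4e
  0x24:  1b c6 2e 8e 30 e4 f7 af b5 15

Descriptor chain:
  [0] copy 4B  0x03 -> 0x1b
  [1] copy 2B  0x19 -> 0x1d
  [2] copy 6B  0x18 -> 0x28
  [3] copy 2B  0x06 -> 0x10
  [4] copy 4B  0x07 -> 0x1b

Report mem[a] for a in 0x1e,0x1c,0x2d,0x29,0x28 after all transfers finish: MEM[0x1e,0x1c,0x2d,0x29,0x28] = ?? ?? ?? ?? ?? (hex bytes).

D0: mem[0x1b..0x1e] <- [b1 36 90 2d]
D1: mem[0x1d..0x1e] <- [40 ba]
D2: mem[0x28..0x2d] <- [3c 40 ba b1 36 40]
D3: mem[0x10..0x11] <- [2d cc]
D4: mem[0x1b..0x1e] <- [cc f4 be 62]
query mem[0x1e]=0x62, mem[0x1c]=0xf4, mem[0x2d]=0x40, mem[0x29]=0x40, mem[0x28]=0x3c

MEM[0x1e,0x1c,0x2d,0x29,0x28] = 62 f4 40 40 3c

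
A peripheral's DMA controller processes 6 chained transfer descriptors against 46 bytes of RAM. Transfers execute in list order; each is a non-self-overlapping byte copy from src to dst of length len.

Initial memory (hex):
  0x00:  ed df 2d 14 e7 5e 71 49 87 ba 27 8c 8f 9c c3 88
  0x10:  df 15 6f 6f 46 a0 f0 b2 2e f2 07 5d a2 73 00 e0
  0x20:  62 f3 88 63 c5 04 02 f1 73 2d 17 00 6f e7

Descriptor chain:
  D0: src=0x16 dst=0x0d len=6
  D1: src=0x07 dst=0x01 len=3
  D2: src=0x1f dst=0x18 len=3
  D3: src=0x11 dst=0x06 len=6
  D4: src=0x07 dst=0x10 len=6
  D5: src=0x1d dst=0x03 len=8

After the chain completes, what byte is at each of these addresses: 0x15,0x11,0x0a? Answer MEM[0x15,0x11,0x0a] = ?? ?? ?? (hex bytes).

MEM[0x15,0x11,0x0a] = 8f 6f c5

  after D0: wrote 6B at 0x0d = f0b22ef2075d
  after D1: wrote 3B at 0x01 = 4987ba
  after D2: wrote 3B at 0x18 = e062f3
  after D3: wrote 6B at 0x06 = 075d6f46a0f0
  after D4: wrote 6B at 0x10 = 5d6f46a0f08f
  after D5: wrote 8B at 0x03 = 7300e062f38863c5
query mem[0x15]=0x8f, mem[0x11]=0x6f, mem[0x0a]=0xc5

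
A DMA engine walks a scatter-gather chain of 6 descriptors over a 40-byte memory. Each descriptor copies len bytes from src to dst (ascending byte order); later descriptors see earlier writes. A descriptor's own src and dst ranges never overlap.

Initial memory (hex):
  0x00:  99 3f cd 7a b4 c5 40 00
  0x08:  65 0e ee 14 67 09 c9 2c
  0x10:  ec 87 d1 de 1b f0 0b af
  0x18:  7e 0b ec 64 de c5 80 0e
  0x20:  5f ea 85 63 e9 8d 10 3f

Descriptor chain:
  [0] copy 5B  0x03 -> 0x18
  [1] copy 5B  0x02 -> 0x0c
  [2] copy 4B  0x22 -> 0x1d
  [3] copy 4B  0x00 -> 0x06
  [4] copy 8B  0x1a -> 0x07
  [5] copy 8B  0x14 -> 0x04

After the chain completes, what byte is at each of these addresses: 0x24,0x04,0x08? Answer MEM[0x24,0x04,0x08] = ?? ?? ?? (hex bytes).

D0: mem[0x18..0x1c] <- [7a b4 c5 40 00]
D1: mem[0x0c..0x10] <- [cd 7a b4 c5 40]
D2: mem[0x1d..0x20] <- [85 63 e9 8d]
D3: mem[0x06..0x09] <- [99 3f cd 7a]
D4: mem[0x07..0x0e] <- [c5 40 00 85 63 e9 8d ea]
D5: mem[0x04..0x0b] <- [1b f0 0b af 7a b4 c5 40]
query mem[0x24]=0xe9, mem[0x04]=0x1b, mem[0x08]=0x7a

MEM[0x24,0x04,0x08] = e9 1b 7a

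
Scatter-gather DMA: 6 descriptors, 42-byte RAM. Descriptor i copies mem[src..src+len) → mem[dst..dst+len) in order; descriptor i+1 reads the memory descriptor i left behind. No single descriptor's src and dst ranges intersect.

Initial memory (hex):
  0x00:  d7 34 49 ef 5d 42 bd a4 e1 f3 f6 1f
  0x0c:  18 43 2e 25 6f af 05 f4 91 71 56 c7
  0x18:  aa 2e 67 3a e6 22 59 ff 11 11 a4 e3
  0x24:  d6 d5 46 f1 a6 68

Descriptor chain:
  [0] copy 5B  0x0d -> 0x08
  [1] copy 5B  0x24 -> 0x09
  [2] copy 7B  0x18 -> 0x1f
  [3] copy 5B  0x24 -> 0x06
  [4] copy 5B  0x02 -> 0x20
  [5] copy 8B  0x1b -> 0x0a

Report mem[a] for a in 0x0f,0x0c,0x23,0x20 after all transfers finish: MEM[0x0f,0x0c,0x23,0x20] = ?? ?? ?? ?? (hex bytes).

MEM[0x0f,0x0c,0x23,0x20] = 49 22 42 49

#0 dst[0x08+5] := {0x43,0x2e,0x25,0x6f,0xaf}
#1 dst[0x09+5] := {0xd6,0xd5,0x46,0xf1,0xa6}
#2 dst[0x1f+7] := {0xaa,0x2e,0x67,0x3a,0xe6,0x22,0x59}
#3 dst[0x06+5] := {0x22,0x59,0x46,0xf1,0xa6}
#4 dst[0x20+5] := {0x49,0xef,0x5d,0x42,0x22}
#5 dst[0x0a+8] := {0x3a,0xe6,0x22,0x59,0xaa,0x49,0xef,0x5d}
query mem[0x0f]=0x49, mem[0x0c]=0x22, mem[0x23]=0x42, mem[0x20]=0x49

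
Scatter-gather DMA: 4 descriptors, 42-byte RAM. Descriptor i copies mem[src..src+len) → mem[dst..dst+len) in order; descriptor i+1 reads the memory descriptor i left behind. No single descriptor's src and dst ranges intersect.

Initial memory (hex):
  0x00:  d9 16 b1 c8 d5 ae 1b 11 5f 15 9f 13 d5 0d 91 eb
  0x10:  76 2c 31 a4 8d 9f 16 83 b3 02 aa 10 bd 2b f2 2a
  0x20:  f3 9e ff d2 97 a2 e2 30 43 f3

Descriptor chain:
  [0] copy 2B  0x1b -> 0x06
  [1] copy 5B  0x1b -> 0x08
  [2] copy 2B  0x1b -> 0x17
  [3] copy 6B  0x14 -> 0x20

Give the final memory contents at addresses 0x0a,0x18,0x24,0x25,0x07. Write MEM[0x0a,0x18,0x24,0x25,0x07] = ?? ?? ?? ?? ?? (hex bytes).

MEM[0x0a,0x18,0x24,0x25,0x07] = 2b bd bd 02 bd

D0: mem[0x06..0x07] <- [10 bd]
D1: mem[0x08..0x0c] <- [10 bd 2b f2 2a]
D2: mem[0x17..0x18] <- [10 bd]
D3: mem[0x20..0x25] <- [8d 9f 16 10 bd 02]
query mem[0x0a]=0x2b, mem[0x18]=0xbd, mem[0x24]=0xbd, mem[0x25]=0x02, mem[0x07]=0xbd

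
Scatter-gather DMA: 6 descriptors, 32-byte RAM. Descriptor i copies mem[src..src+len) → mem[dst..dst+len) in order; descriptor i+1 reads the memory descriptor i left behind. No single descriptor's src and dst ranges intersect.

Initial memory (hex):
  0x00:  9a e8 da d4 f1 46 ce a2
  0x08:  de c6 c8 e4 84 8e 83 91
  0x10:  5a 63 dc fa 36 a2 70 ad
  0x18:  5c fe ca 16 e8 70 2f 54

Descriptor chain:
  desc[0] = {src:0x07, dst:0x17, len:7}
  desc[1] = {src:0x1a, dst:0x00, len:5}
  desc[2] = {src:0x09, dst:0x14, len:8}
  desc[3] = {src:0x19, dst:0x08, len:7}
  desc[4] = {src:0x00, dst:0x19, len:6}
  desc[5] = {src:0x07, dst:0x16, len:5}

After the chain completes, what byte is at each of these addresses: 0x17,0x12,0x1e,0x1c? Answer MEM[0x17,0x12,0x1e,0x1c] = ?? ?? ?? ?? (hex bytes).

[0] 0x07->0x17 len=7 : a2 de c6 c8 e4 84 8e
[1] 0x1a->0x00 len=5 : c8 e4 84 8e 2f
[2] 0x09->0x14 len=8 : c6 c8 e4 84 8e 83 91 5a
[3] 0x19->0x08 len=7 : 83 91 5a 84 8e 2f 54
[4] 0x00->0x19 len=6 : c8 e4 84 8e 2f 46
[5] 0x07->0x16 len=5 : a2 83 91 5a 84
query mem[0x17]=0x83, mem[0x12]=0xdc, mem[0x1e]=0x46, mem[0x1c]=0x8e

MEM[0x17,0x12,0x1e,0x1c] = 83 dc 46 8e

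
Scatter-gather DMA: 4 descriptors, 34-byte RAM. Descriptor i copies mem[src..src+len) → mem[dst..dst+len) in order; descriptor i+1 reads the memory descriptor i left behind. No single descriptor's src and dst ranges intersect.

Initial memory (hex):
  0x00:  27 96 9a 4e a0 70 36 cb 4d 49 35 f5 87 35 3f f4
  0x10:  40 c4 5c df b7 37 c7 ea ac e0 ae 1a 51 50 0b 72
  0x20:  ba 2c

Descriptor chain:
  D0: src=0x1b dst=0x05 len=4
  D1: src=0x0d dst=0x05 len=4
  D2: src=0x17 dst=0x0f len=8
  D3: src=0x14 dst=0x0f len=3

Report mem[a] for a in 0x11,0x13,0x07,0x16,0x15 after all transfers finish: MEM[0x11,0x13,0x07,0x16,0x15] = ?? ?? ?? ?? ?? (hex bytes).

[0] 0x1b->0x05 len=4 : 1a 51 50 0b
[1] 0x0d->0x05 len=4 : 35 3f f4 40
[2] 0x17->0x0f len=8 : ea ac e0 ae 1a 51 50 0b
[3] 0x14->0x0f len=3 : 51 50 0b
query mem[0x11]=0x0b, mem[0x13]=0x1a, mem[0x07]=0xf4, mem[0x16]=0x0b, mem[0x15]=0x50

MEM[0x11,0x13,0x07,0x16,0x15] = 0b 1a f4 0b 50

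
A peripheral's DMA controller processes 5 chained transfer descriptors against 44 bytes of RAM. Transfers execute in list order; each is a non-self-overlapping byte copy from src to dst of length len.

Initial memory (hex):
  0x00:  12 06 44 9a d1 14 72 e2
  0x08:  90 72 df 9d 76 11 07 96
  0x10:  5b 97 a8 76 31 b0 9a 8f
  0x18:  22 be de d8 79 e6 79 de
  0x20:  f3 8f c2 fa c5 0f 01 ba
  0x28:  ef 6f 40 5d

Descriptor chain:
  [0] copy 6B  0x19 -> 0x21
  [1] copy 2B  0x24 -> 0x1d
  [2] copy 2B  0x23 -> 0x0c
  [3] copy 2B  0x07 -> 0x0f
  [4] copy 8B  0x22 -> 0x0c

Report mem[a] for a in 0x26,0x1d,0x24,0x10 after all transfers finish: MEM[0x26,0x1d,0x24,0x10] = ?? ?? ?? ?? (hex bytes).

D0: mem[0x21..0x26] <- [be de d8 79 e6 79]
D1: mem[0x1d..0x1e] <- [79 e6]
D2: mem[0x0c..0x0d] <- [d8 79]
D3: mem[0x0f..0x10] <- [e2 90]
D4: mem[0x0c..0x13] <- [de d8 79 e6 79 ba ef 6f]
query mem[0x26]=0x79, mem[0x1d]=0x79, mem[0x24]=0x79, mem[0x10]=0x79

MEM[0x26,0x1d,0x24,0x10] = 79 79 79 79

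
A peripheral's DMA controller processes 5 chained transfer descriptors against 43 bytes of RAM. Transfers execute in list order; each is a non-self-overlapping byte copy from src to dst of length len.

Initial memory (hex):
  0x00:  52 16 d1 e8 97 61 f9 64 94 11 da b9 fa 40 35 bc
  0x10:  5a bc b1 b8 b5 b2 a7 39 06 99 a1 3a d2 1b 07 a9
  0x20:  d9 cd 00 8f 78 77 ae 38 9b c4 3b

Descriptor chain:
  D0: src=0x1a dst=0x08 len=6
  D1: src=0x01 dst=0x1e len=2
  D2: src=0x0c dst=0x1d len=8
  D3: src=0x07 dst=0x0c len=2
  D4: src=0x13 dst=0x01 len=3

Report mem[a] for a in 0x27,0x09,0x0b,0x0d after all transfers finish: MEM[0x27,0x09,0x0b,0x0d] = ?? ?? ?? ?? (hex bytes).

MEM[0x27,0x09,0x0b,0x0d] = 38 3a 1b a1

D0: mem[0x08..0x0d] <- [a1 3a d2 1b 07 a9]
D1: mem[0x1e..0x1f] <- [16 d1]
D2: mem[0x1d..0x24] <- [07 a9 35 bc 5a bc b1 b8]
D3: mem[0x0c..0x0d] <- [64 a1]
D4: mem[0x01..0x03] <- [b8 b5 b2]
query mem[0x27]=0x38, mem[0x09]=0x3a, mem[0x0b]=0x1b, mem[0x0d]=0xa1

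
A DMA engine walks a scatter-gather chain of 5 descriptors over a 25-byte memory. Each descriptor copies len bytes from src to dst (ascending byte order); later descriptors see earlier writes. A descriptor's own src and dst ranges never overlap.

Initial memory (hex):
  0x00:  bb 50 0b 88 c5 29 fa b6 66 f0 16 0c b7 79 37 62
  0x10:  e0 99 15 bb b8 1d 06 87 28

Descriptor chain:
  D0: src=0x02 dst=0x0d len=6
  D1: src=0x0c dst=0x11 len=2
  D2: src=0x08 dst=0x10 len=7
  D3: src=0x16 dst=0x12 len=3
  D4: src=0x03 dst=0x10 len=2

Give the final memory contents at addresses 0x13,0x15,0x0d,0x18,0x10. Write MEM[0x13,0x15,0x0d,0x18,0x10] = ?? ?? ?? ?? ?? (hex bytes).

MEM[0x13,0x15,0x0d,0x18,0x10] = 87 0b 0b 28 88

#0 dst[0x0d+6] := {0x0b,0x88,0xc5,0x29,0xfa,0xb6}
#1 dst[0x11+2] := {0xb7,0x0b}
#2 dst[0x10+7] := {0x66,0xf0,0x16,0x0c,0xb7,0x0b,0x88}
#3 dst[0x12+3] := {0x88,0x87,0x28}
#4 dst[0x10+2] := {0x88,0xc5}
query mem[0x13]=0x87, mem[0x15]=0x0b, mem[0x0d]=0x0b, mem[0x18]=0x28, mem[0x10]=0x88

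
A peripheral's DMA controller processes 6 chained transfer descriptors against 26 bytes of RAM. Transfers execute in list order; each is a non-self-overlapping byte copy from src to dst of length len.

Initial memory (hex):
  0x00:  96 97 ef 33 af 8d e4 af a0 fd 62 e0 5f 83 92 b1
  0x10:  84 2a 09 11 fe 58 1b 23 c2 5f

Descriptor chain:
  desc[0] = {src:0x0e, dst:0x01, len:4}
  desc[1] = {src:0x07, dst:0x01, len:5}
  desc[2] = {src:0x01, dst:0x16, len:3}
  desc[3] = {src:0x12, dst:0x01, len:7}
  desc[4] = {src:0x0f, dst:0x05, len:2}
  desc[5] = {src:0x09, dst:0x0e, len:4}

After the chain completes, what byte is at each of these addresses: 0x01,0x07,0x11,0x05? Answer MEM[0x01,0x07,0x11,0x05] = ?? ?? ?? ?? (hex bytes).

MEM[0x01,0x07,0x11,0x05] = 09 fd 5f b1

[0] 0x0e->0x01 len=4 : 92 b1 84 2a
[1] 0x07->0x01 len=5 : af a0 fd 62 e0
[2] 0x01->0x16 len=3 : af a0 fd
[3] 0x12->0x01 len=7 : 09 11 fe 58 af a0 fd
[4] 0x0f->0x05 len=2 : b1 84
[5] 0x09->0x0e len=4 : fd 62 e0 5f
query mem[0x01]=0x09, mem[0x07]=0xfd, mem[0x11]=0x5f, mem[0x05]=0xb1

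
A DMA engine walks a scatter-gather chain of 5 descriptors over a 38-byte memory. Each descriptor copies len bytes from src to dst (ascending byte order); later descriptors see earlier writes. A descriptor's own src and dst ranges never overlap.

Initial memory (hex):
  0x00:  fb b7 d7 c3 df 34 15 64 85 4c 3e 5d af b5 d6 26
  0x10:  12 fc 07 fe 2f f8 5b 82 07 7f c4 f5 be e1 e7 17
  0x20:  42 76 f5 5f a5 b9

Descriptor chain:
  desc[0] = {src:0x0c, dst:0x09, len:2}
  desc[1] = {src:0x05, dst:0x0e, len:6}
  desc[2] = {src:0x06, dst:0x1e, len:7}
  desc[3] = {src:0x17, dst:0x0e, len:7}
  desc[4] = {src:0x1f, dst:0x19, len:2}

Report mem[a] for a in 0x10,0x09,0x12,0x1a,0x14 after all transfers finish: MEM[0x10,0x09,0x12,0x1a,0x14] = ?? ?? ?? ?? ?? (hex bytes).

MEM[0x10,0x09,0x12,0x1a,0x14] = 7f af f5 85 e1

[0] 0x0c->0x09 len=2 : af b5
[1] 0x05->0x0e len=6 : 34 15 64 85 af b5
[2] 0x06->0x1e len=7 : 15 64 85 af b5 5d af
[3] 0x17->0x0e len=7 : 82 07 7f c4 f5 be e1
[4] 0x1f->0x19 len=2 : 64 85
query mem[0x10]=0x7f, mem[0x09]=0xaf, mem[0x12]=0xf5, mem[0x1a]=0x85, mem[0x14]=0xe1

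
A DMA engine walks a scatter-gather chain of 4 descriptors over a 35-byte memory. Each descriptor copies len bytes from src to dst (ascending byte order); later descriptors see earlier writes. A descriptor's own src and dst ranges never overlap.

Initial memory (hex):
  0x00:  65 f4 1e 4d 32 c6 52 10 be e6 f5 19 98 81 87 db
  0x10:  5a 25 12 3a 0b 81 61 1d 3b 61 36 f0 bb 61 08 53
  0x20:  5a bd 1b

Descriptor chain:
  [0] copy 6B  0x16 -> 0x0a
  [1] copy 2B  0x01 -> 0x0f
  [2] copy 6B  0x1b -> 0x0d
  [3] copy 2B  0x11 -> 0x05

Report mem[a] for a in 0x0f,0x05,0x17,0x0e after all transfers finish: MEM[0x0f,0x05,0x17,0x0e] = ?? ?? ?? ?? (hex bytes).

#0 dst[0x0a+6] := {0x61,0x1d,0x3b,0x61,0x36,0xf0}
#1 dst[0x0f+2] := {0xf4,0x1e}
#2 dst[0x0d+6] := {0xf0,0xbb,0x61,0x08,0x53,0x5a}
#3 dst[0x05+2] := {0x53,0x5a}
query mem[0x0f]=0x61, mem[0x05]=0x53, mem[0x17]=0x1d, mem[0x0e]=0xbb

MEM[0x0f,0x05,0x17,0x0e] = 61 53 1d bb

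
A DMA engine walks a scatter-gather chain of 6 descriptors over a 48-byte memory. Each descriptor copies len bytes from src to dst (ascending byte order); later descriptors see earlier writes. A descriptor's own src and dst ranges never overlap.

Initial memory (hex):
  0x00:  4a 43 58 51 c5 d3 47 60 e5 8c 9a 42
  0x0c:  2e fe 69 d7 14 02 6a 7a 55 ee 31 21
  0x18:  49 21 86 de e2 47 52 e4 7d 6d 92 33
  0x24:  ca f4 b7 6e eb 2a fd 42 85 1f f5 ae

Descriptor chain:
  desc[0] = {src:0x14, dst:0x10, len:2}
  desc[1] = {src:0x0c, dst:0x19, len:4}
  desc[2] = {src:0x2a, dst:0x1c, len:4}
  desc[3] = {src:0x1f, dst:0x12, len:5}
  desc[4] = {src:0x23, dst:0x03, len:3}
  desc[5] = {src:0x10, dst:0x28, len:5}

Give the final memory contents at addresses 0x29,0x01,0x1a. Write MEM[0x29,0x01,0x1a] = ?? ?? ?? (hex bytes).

  after D0: wrote 2B at 0x10 = 55ee
  after D1: wrote 4B at 0x19 = 2efe69d7
  after D2: wrote 4B at 0x1c = fd42851f
  after D3: wrote 5B at 0x12 = 1f7d6d9233
  after D4: wrote 3B at 0x03 = 33caf4
  after D5: wrote 5B at 0x28 = 55ee1f7d6d
query mem[0x29]=0xee, mem[0x01]=0x43, mem[0x1a]=0xfe

MEM[0x29,0x01,0x1a] = ee 43 fe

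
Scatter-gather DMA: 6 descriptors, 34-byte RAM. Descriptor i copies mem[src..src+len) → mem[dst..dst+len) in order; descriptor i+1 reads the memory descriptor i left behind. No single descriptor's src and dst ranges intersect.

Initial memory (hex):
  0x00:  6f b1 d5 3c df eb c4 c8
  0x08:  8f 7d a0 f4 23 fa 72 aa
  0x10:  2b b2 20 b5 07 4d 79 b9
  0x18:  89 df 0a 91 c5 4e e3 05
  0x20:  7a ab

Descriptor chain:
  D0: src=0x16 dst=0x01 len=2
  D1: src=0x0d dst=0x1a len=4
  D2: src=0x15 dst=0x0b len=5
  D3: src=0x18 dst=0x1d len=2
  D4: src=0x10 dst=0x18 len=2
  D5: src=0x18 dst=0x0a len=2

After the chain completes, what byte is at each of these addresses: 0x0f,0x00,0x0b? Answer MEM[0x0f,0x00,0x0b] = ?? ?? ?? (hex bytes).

  after D0: wrote 2B at 0x01 = 79b9
  after D1: wrote 4B at 0x1a = fa72aa2b
  after D2: wrote 5B at 0x0b = 4d79b989df
  after D3: wrote 2B at 0x1d = 89df
  after D4: wrote 2B at 0x18 = 2bb2
  after D5: wrote 2B at 0x0a = 2bb2
query mem[0x0f]=0xdf, mem[0x00]=0x6f, mem[0x0b]=0xb2

MEM[0x0f,0x00,0x0b] = df 6f b2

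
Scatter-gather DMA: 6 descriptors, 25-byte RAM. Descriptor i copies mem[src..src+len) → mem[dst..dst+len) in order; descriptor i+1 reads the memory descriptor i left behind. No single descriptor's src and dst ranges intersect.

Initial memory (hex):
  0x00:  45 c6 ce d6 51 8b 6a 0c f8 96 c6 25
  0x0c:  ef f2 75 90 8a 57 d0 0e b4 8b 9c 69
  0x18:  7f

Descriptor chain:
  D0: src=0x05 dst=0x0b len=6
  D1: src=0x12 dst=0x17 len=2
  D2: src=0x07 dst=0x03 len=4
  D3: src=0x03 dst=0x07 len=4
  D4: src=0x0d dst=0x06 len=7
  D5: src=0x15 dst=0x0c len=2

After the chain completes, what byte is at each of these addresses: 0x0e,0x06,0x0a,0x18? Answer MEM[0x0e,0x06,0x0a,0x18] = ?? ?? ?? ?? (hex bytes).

MEM[0x0e,0x06,0x0a,0x18] = f8 0c 57 0e

  after D0: wrote 6B at 0x0b = 8b6a0cf896c6
  after D1: wrote 2B at 0x17 = d00e
  after D2: wrote 4B at 0x03 = 0cf896c6
  after D3: wrote 4B at 0x07 = 0cf896c6
  after D4: wrote 7B at 0x06 = 0cf896c657d00e
  after D5: wrote 2B at 0x0c = 8b9c
query mem[0x0e]=0xf8, mem[0x06]=0x0c, mem[0x0a]=0x57, mem[0x18]=0x0e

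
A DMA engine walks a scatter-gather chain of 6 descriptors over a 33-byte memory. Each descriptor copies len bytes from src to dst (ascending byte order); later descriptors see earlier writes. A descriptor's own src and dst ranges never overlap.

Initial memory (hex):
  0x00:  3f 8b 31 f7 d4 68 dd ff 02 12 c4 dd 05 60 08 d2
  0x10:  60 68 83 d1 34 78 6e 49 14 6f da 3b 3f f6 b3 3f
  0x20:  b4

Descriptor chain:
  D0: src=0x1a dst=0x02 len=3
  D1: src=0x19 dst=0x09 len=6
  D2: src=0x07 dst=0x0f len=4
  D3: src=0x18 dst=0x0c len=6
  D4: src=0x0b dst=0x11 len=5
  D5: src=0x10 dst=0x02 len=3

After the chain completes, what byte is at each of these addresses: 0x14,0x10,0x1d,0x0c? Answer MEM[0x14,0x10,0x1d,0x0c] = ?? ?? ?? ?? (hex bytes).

MEM[0x14,0x10,0x1d,0x0c] = da 3f f6 14

D0: mem[0x02..0x04] <- [da 3b 3f]
D1: mem[0x09..0x0e] <- [6f da 3b 3f f6 b3]
D2: mem[0x0f..0x12] <- [ff 02 6f da]
D3: mem[0x0c..0x11] <- [14 6f da 3b 3f f6]
D4: mem[0x11..0x15] <- [3b 14 6f da 3b]
D5: mem[0x02..0x04] <- [3f 3b 14]
query mem[0x14]=0xda, mem[0x10]=0x3f, mem[0x1d]=0xf6, mem[0x0c]=0x14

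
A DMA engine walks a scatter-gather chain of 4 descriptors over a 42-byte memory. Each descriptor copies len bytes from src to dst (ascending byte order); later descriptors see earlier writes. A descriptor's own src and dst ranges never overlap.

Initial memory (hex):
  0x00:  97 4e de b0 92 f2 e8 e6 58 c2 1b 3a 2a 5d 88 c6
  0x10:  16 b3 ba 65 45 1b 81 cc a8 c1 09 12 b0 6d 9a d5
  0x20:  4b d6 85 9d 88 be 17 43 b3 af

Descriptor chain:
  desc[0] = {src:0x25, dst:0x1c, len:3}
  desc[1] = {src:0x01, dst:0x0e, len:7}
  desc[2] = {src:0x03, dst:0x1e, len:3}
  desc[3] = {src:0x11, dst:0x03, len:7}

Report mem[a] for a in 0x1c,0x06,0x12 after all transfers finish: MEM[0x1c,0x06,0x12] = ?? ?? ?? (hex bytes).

  after D0: wrote 3B at 0x1c = be1743
  after D1: wrote 7B at 0x0e = 4edeb092f2e8e6
  after D2: wrote 3B at 0x1e = b092f2
  after D3: wrote 7B at 0x03 = 92f2e8e61b81cc
query mem[0x1c]=0xbe, mem[0x06]=0xe6, mem[0x12]=0xf2

MEM[0x1c,0x06,0x12] = be e6 f2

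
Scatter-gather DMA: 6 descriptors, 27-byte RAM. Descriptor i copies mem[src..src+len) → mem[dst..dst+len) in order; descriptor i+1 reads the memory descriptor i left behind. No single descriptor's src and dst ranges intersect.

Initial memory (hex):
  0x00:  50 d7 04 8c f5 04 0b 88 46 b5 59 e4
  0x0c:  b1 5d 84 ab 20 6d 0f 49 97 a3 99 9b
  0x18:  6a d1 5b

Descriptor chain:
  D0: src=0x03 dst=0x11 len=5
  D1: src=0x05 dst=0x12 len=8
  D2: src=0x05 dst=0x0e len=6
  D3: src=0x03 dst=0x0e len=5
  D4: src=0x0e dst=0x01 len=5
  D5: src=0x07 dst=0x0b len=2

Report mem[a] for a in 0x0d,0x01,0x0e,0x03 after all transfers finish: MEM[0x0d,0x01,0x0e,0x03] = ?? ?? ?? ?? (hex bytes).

[0] 0x03->0x11 len=5 : 8c f5 04 0b 88
[1] 0x05->0x12 len=8 : 04 0b 88 46 b5 59 e4 b1
[2] 0x05->0x0e len=6 : 04 0b 88 46 b5 59
[3] 0x03->0x0e len=5 : 8c f5 04 0b 88
[4] 0x0e->0x01 len=5 : 8c f5 04 0b 88
[5] 0x07->0x0b len=2 : 88 46
query mem[0x0d]=0x5d, mem[0x01]=0x8c, mem[0x0e]=0x8c, mem[0x03]=0x04

MEM[0x0d,0x01,0x0e,0x03] = 5d 8c 8c 04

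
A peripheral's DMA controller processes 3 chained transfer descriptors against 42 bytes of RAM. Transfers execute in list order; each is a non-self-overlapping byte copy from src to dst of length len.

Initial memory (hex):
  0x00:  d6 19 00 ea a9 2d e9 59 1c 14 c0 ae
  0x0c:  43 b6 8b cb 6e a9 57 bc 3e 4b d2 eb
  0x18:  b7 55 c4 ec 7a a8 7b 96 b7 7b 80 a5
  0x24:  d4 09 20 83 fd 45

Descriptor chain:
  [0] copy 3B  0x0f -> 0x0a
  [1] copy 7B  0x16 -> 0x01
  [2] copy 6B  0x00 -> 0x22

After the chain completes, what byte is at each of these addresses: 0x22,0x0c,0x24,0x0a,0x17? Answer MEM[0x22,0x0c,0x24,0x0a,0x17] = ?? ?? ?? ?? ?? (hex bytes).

#0 dst[0x0a+3] := {0xcb,0x6e,0xa9}
#1 dst[0x01+7] := {0xd2,0xeb,0xb7,0x55,0xc4,0xec,0x7a}
#2 dst[0x22+6] := {0xd6,0xd2,0xeb,0xb7,0x55,0xc4}
query mem[0x22]=0xd6, mem[0x0c]=0xa9, mem[0x24]=0xeb, mem[0x0a]=0xcb, mem[0x17]=0xeb

MEM[0x22,0x0c,0x24,0x0a,0x17] = d6 a9 eb cb eb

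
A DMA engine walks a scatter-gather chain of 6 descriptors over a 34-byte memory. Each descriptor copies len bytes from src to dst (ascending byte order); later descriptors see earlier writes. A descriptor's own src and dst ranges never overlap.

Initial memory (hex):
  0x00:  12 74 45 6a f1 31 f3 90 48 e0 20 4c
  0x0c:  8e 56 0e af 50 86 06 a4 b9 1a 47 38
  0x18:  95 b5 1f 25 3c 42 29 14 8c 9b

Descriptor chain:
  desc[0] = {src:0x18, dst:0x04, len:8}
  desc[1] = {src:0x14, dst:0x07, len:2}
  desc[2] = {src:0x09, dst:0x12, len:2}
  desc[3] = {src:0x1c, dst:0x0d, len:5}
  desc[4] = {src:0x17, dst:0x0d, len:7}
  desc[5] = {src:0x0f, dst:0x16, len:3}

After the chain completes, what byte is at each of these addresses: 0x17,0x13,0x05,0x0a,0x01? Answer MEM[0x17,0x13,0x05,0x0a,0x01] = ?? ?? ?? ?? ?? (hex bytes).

#0 dst[0x04+8] := {0x95,0xb5,0x1f,0x25,0x3c,0x42,0x29,0x14}
#1 dst[0x07+2] := {0xb9,0x1a}
#2 dst[0x12+2] := {0x42,0x29}
#3 dst[0x0d+5] := {0x3c,0x42,0x29,0x14,0x8c}
#4 dst[0x0d+7] := {0x38,0x95,0xb5,0x1f,0x25,0x3c,0x42}
#5 dst[0x16+3] := {0xb5,0x1f,0x25}
query mem[0x17]=0x1f, mem[0x13]=0x42, mem[0x05]=0xb5, mem[0x0a]=0x29, mem[0x01]=0x74

MEM[0x17,0x13,0x05,0x0a,0x01] = 1f 42 b5 29 74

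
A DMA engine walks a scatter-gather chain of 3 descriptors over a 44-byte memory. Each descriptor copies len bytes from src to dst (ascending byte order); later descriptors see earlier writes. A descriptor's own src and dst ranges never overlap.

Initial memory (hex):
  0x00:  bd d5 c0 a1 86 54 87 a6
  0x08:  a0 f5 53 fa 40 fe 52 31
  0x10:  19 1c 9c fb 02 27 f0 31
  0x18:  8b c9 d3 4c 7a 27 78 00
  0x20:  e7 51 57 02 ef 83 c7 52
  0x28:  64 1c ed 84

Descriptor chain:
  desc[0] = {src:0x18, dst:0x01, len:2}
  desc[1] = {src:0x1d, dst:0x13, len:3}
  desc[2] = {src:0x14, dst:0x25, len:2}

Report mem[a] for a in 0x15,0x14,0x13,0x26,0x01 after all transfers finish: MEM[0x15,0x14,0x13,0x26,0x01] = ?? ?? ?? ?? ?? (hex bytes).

MEM[0x15,0x14,0x13,0x26,0x01] = 00 78 27 00 8b

[0] 0x18->0x01 len=2 : 8b c9
[1] 0x1d->0x13 len=3 : 27 78 00
[2] 0x14->0x25 len=2 : 78 00
query mem[0x15]=0x00, mem[0x14]=0x78, mem[0x13]=0x27, mem[0x26]=0x00, mem[0x01]=0x8b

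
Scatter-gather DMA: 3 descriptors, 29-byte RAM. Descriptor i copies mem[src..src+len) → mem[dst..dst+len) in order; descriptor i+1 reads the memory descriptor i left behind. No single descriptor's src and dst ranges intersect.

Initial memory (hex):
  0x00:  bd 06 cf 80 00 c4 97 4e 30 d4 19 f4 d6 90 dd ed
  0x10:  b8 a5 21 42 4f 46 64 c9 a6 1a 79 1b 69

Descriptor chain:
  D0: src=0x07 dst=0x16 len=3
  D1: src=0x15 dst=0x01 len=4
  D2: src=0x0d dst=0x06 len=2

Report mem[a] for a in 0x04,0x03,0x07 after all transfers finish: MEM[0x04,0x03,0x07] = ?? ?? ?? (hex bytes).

MEM[0x04,0x03,0x07] = d4 30 dd

  after D0: wrote 3B at 0x16 = 4e30d4
  after D1: wrote 4B at 0x01 = 464e30d4
  after D2: wrote 2B at 0x06 = 90dd
query mem[0x04]=0xd4, mem[0x03]=0x30, mem[0x07]=0xdd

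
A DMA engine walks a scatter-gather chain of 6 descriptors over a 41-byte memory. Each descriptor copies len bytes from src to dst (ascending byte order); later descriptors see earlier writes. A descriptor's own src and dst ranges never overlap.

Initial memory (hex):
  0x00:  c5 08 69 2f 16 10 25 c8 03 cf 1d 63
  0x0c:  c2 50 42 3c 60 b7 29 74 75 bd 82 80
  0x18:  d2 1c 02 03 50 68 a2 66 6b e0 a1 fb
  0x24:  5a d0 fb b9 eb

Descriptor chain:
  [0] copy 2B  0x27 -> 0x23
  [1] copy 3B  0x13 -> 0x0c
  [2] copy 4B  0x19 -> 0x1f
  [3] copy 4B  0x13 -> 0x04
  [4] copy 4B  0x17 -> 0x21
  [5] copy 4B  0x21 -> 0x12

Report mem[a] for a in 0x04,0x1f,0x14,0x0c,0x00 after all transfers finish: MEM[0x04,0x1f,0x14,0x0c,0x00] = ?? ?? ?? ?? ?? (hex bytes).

MEM[0x04,0x1f,0x14,0x0c,0x00] = 74 1c 1c 74 c5

#0 dst[0x23+2] := {0xb9,0xeb}
#1 dst[0x0c+3] := {0x74,0x75,0xbd}
#2 dst[0x1f+4] := {0x1c,0x02,0x03,0x50}
#3 dst[0x04+4] := {0x74,0x75,0xbd,0x82}
#4 dst[0x21+4] := {0x80,0xd2,0x1c,0x02}
#5 dst[0x12+4] := {0x80,0xd2,0x1c,0x02}
query mem[0x04]=0x74, mem[0x1f]=0x1c, mem[0x14]=0x1c, mem[0x0c]=0x74, mem[0x00]=0xc5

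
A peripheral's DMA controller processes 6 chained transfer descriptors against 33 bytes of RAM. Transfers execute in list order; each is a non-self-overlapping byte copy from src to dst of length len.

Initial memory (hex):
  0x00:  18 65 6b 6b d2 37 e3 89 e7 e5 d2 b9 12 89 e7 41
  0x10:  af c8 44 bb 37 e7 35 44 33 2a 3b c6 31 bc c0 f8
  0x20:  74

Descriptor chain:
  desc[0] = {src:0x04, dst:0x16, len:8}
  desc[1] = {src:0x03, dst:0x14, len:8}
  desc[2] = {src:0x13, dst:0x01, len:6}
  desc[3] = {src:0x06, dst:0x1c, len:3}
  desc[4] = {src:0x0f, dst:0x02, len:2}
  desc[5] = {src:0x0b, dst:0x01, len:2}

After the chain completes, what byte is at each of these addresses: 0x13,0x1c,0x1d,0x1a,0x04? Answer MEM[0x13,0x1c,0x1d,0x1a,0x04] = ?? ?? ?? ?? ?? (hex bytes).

D0: mem[0x16..0x1d] <- [d2 37 e3 89 e7 e5 d2 b9]
D1: mem[0x14..0x1b] <- [6b d2 37 e3 89 e7 e5 d2]
D2: mem[0x01..0x06] <- [bb 6b d2 37 e3 89]
D3: mem[0x1c..0x1e] <- [89 89 e7]
D4: mem[0x02..0x03] <- [41 af]
D5: mem[0x01..0x02] <- [b9 12]
query mem[0x13]=0xbb, mem[0x1c]=0x89, mem[0x1d]=0x89, mem[0x1a]=0xe5, mem[0x04]=0x37

MEM[0x13,0x1c,0x1d,0x1a,0x04] = bb 89 89 e5 37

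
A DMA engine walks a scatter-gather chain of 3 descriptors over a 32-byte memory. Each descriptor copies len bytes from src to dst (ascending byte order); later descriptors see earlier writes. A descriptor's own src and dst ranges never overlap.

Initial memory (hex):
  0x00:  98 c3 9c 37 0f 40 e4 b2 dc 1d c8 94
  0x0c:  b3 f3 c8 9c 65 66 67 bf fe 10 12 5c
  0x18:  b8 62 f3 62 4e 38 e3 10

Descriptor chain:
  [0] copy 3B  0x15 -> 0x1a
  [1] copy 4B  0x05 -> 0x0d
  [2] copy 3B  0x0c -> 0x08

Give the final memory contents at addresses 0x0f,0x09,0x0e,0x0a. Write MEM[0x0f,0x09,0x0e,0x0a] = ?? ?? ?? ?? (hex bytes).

MEM[0x0f,0x09,0x0e,0x0a] = b2 40 e4 e4

D0: mem[0x1a..0x1c] <- [10 12 5c]
D1: mem[0x0d..0x10] <- [40 e4 b2 dc]
D2: mem[0x08..0x0a] <- [b3 40 e4]
query mem[0x0f]=0xb2, mem[0x09]=0x40, mem[0x0e]=0xe4, mem[0x0a]=0xe4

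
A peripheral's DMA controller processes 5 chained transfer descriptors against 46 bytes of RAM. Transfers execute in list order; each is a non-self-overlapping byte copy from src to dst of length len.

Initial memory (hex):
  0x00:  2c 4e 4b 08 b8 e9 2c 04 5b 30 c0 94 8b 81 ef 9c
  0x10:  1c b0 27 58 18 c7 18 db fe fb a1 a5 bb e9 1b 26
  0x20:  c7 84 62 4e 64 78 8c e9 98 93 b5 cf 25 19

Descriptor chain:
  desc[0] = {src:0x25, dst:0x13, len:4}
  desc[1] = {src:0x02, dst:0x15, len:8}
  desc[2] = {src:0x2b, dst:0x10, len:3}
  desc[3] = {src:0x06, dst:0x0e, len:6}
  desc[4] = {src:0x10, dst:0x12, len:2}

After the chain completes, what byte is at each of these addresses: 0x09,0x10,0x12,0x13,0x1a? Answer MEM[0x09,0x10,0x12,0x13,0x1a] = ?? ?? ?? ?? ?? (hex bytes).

MEM[0x09,0x10,0x12,0x13,0x1a] = 30 5b 5b 30 04

  after D0: wrote 4B at 0x13 = 788ce998
  after D1: wrote 8B at 0x15 = 4b08b8e92c045b30
  after D2: wrote 3B at 0x10 = cf2519
  after D3: wrote 6B at 0x0e = 2c045b30c094
  after D4: wrote 2B at 0x12 = 5b30
query mem[0x09]=0x30, mem[0x10]=0x5b, mem[0x12]=0x5b, mem[0x13]=0x30, mem[0x1a]=0x04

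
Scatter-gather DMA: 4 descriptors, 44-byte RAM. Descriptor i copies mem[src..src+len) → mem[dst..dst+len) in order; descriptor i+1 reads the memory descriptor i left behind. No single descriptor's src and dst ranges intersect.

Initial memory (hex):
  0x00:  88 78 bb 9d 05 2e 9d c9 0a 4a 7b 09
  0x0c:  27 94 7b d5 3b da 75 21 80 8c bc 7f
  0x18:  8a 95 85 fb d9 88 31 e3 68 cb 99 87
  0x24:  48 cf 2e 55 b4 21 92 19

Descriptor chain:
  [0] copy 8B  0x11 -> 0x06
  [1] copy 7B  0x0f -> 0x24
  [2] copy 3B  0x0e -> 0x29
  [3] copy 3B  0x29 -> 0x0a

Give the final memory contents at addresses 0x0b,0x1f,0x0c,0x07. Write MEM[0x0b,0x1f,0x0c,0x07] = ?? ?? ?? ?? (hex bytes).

#0 dst[0x06+8] := {0xda,0x75,0x21,0x80,0x8c,0xbc,0x7f,0x8a}
#1 dst[0x24+7] := {0xd5,0x3b,0xda,0x75,0x21,0x80,0x8c}
#2 dst[0x29+3] := {0x7b,0xd5,0x3b}
#3 dst[0x0a+3] := {0x7b,0xd5,0x3b}
query mem[0x0b]=0xd5, mem[0x1f]=0xe3, mem[0x0c]=0x3b, mem[0x07]=0x75

MEM[0x0b,0x1f,0x0c,0x07] = d5 e3 3b 75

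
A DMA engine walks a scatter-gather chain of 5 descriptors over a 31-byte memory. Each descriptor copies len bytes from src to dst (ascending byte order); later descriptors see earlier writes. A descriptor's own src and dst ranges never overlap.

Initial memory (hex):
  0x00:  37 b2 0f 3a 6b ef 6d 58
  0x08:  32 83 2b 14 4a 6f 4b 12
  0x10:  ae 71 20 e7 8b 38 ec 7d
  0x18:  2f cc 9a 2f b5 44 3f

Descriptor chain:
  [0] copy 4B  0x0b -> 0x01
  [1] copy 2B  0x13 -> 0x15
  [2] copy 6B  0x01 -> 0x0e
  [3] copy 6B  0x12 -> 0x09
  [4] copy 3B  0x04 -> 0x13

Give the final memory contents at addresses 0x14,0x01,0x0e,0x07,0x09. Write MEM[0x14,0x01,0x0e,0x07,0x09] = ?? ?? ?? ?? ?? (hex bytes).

[0] 0x0b->0x01 len=4 : 14 4a 6f 4b
[1] 0x13->0x15 len=2 : e7 8b
[2] 0x01->0x0e len=6 : 14 4a 6f 4b ef 6d
[3] 0x12->0x09 len=6 : ef 6d 8b e7 8b 7d
[4] 0x04->0x13 len=3 : 4b ef 6d
query mem[0x14]=0xef, mem[0x01]=0x14, mem[0x0e]=0x7d, mem[0x07]=0x58, mem[0x09]=0xef

MEM[0x14,0x01,0x0e,0x07,0x09] = ef 14 7d 58 ef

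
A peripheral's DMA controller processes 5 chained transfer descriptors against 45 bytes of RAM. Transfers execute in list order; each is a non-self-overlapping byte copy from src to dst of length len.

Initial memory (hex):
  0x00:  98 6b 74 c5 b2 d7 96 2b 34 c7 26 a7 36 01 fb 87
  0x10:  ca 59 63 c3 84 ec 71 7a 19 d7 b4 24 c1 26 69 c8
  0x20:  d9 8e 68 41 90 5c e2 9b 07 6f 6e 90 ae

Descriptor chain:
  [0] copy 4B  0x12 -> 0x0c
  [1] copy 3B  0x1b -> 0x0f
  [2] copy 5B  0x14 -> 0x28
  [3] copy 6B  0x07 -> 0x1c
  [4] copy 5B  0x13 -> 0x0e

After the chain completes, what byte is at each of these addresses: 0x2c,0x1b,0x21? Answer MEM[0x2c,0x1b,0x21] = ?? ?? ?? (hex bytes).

MEM[0x2c,0x1b,0x21] = 19 24 63

D0: mem[0x0c..0x0f] <- [63 c3 84 ec]
D1: mem[0x0f..0x11] <- [24 c1 26]
D2: mem[0x28..0x2c] <- [84 ec 71 7a 19]
D3: mem[0x1c..0x21] <- [2b 34 c7 26 a7 63]
D4: mem[0x0e..0x12] <- [c3 84 ec 71 7a]
query mem[0x2c]=0x19, mem[0x1b]=0x24, mem[0x21]=0x63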